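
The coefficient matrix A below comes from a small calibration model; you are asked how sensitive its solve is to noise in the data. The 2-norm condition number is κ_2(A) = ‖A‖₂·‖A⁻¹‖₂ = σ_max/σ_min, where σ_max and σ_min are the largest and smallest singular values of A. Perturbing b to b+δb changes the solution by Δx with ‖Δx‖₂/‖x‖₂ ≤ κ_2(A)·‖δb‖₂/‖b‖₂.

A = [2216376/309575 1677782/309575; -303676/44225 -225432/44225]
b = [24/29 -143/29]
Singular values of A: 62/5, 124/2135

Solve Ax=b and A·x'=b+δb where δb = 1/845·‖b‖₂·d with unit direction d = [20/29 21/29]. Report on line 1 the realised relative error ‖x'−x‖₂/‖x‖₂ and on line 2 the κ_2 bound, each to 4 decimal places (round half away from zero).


0.0020
0.2527

largest singular value 62/5, smallest 124/2135
κ_2(A) = (62/5) / (124/2135) = 213.5000
κ_2(A)·‖δb‖/‖b‖ = 0.2527
solve Ax = b  →  x = [31.2500 -41.1290]
‖b‖₂ = 5.0000 and ‖x‖₂ = 51.6542
Δx = A⁻¹·δb where δb = 1/845·5.0000·d; ‖Δx‖ = 0.1019
relative error = 0.0020
realised/bound (from unrounded values) ≈ 0.0078


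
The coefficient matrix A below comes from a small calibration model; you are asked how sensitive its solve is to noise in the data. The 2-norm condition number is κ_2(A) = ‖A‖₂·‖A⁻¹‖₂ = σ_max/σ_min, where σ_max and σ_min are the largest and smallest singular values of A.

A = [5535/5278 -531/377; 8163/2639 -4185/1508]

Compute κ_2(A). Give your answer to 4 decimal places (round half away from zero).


M = AᵀA = [1758429/164836 -236925/23548; -236925/23548 130329/13456]. tr(M)=15957/784, det(M)=6561/3136
solving λ² − 15957/784·λ + 6561/3136 = 0 gives λ = 81/4, 81/784
so κ_2 = √((81/4) / (81/784)) = 14.0000

14.0000


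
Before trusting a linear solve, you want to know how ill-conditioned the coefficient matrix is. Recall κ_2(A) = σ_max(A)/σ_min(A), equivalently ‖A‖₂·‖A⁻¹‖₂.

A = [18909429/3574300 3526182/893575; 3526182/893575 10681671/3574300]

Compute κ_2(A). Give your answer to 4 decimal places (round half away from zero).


285.9440

form AᵀA = [22260394282401/511024819600 1043436041802/31939051225; 1043436041802/31939051225 12521657892249/511024819600] with trace 695641043493/10220496392 and determinant 18530015625/327055884544
eigenvalues of AᵀA: λ = (tr ± √(tr²−4·det))/2 = 1089/16, 17015625/20440992784
σ_max=√(1089/16)=(33/4), σ_min=√(17015625/20440992784)=(4125/142972) → κ = 285.9440


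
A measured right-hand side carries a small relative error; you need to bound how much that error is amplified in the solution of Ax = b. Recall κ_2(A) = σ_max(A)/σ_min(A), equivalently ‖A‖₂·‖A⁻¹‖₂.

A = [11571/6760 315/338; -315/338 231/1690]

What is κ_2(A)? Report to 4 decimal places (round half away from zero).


M = AᵀA = [1027089/270400 3969/2704; 3969/2704 7497/8450]. tr(M)=7497/1600, det(M)=194481/160000
char-poly roots: 441/100 and 441/1600
κ = σ_max/σ_min = (21/10)/(21/40) = 4.0000

4.0000


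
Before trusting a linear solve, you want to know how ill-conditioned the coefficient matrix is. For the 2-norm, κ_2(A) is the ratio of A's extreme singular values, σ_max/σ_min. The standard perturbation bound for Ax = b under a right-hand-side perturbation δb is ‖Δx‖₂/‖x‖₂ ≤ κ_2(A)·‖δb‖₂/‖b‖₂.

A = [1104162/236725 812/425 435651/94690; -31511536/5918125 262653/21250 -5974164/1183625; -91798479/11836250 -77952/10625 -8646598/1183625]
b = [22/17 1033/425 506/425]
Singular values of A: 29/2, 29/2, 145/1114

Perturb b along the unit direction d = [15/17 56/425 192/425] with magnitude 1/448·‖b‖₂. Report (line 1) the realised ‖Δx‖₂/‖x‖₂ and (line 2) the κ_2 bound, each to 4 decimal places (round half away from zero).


from the listed singular values, σ₁ = 29/2, σ_n = 145/1114
κ_2(A) = (29/2) / (145/1114) = 111.4000
bound on ‖Δx‖/‖x‖: κ·ε = 111.4000·1/448 = 0.2487
solve Ax = b  →  x = [-10.6728 0.1131 11.0545]
‖b‖₂ = 3.0000 and ‖x‖₂ = 15.3663
δb = ε·‖b‖·d = [0.0059 0.0009 0.0030]; solving A·Δx = δb gives ‖Δx‖ = 0.0514
dividing the unrounded norms, ‖Δx‖/‖x‖ = 0.0033
so the bound overstates the realised error by a factor of ≈ 74.2704 (computed from the unrounded values)

0.0033
0.2487


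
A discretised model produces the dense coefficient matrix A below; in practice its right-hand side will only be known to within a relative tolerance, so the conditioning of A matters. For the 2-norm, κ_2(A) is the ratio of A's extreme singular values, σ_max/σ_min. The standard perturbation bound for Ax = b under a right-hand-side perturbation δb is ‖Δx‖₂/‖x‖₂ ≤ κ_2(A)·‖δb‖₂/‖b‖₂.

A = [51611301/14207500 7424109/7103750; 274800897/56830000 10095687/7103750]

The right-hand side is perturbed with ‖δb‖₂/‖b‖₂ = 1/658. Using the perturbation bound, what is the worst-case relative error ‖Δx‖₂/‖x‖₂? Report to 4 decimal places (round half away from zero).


0.5528

form AᵀA = [4725406209864249/129185956000000 172279021618179/16148244500000; 172279021618179/16148244500000 3140805808917/1009265281250] with trace 8203886965449/206697529600 and determinant 393824025/33071604736
λ_max, λ_min = (8203886965449/206697529600 ± √67301726280537386003771601/42723868742742876160000)/2 = 3969/100, 2480625/8267901184
σ_max=√(3969/100)=(63/10), σ_min=√(2480625/8267901184)=(1575/90928) → κ = 363.7120
worst-case relative error ≤ 363.7120 × 1/658 = 0.5528


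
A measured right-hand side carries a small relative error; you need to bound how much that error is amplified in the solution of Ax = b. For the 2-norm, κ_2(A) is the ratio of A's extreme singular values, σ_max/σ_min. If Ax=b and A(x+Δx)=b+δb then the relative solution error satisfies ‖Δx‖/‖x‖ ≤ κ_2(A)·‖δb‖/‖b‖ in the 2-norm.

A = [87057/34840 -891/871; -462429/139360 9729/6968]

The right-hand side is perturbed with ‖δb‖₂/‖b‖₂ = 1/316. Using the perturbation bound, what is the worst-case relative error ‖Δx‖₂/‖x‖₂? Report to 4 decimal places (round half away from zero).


0.6785

form AᵀA = [13404132801/776848384 -1396228185/194212096; -1396228185/194212096 145461825/48553024] with trace 93085929/4596736 and determinant 164025/18386944
λ_max, λ_min = (93085929/4596736 ± √8664236198170641/21129981853696)/2 = 81/4, 2025/4596736
σ_max=√(81/4)=(9/2), σ_min=√(2025/4596736)=(45/2144) → κ = 214.4000
κ_2(A)·‖δb‖/‖b‖ = 0.6785


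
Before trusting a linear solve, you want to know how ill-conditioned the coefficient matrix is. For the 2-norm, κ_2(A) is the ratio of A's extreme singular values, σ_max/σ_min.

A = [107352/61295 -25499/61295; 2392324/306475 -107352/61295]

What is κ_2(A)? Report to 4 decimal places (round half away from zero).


373.7500

AᵀA = [3576041296/55875625 -160920648/11175125; -160920648/11175125 1448501/447005]; tr = 3757103921/55875625, det = 45212176/1396890625
solving λ² − 3757103921/55875625·λ + 45212176/1396890625 = 0 gives λ = 1681/25, 26896/55875625
σ_max=√(1681/25)=(41/5), σ_min=√(26896/55875625)=(164/7475) → κ = 373.7500


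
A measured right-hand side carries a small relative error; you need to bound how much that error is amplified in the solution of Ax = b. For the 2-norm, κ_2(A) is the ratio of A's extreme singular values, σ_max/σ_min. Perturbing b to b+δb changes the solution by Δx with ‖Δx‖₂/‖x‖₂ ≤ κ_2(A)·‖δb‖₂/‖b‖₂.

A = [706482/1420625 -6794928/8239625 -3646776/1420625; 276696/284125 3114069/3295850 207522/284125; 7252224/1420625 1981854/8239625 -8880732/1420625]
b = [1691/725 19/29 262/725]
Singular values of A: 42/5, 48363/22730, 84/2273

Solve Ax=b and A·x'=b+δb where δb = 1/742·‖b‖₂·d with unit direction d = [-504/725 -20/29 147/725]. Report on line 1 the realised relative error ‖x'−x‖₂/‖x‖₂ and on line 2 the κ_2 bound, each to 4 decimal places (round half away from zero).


largest singular value 42/5, smallest 84/2273
condition number: (42/5) ÷ (84/2273) = 227.3000
κ_2(A)·‖δb‖/‖b‖ = 0.3063
solve Ax = b  →  x = [-26.2065 43.0132 -19.8037]
2-norm of b is 2.4495; of x, 54.1212
re-solving with b+δb shifts x by Δx of norm 0.0893
relative error = 0.0017
tightness: 0.0017 against a bound of 0.3063 (unrounded ratio ≈ 0.0054)

0.0017
0.3063


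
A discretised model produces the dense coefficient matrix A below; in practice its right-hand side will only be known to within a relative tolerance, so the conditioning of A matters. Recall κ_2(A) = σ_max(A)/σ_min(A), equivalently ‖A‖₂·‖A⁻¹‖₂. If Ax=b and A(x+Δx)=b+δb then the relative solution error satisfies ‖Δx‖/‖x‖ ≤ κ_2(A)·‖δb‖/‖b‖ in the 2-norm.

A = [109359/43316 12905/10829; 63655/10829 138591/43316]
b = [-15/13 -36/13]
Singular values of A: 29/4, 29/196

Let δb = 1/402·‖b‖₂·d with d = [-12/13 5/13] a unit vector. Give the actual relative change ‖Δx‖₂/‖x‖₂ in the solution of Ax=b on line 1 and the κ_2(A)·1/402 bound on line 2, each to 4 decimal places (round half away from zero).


largest singular value 29/4, smallest 29/196
κ_2(A) = (29/4) / (29/196) = 49.0000
κ_2(A)·‖δb‖/‖b‖ = 0.1219
solve Ax = b  →  x = [-0.3651 -0.1947]
‖b‖ = 3.0000, ‖x‖ = 0.4138
Δx = A⁻¹·δb where δb = 1/402·3.0000·d; ‖Δx‖ = 0.0504
dividing the unrounded norms, ‖Δx‖/‖x‖ = 0.1219
so the bound is sharp here: realised error equals the bound

0.1219
0.1219


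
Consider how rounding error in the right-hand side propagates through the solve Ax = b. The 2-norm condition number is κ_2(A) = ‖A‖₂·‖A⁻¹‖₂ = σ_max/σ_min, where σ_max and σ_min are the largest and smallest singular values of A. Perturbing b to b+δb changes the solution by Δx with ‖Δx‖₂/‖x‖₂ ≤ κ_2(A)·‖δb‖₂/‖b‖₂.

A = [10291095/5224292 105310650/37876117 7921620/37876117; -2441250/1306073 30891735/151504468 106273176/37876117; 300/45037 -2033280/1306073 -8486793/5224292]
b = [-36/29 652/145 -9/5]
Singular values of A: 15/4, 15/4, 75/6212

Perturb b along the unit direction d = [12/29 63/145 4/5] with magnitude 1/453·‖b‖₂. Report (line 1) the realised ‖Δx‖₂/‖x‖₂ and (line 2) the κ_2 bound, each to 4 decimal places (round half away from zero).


0.6857
0.6857

largest singular value 15/4, smallest 75/6212
κ_2(A) = (15/4) / (75/6212) = 310.6000
worst-case relative error ≤ 310.6000 × 1/453 = 0.6857
solve Ax = b  →  x = [-0.7724 0.0190 1.0866]
2-norm of b is 5.0000; of x, 1.3333
re-solving with b+δb shifts x by Δx of norm 0.9142
realised ‖Δx‖/‖x‖ = 0.6857
tightness: 0.6857 against a bound of 0.6857; the bound is attained (ratio 1)


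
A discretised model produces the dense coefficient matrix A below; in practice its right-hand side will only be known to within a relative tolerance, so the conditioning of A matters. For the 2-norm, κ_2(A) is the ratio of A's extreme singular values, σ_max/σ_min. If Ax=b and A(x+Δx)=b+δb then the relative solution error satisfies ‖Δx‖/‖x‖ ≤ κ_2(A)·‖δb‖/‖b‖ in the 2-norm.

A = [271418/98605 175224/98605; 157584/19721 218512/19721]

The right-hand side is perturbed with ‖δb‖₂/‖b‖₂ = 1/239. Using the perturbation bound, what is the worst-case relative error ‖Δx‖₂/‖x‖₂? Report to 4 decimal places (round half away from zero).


AᵀA = [413138404/5784025 540397872/5784025; 540397872/5784025 728370496/5784025]; tr = 45660356/231361, det = 61465600/231361
solving λ² − 45660356/231361·λ + 61465600/231361 = 0 gives λ = 196, 313600/231361
κ = σ_max/σ_min = 14/(560/481) = 12.0250
κ_2(A)·‖δb‖/‖b‖ = 0.0503

0.0503


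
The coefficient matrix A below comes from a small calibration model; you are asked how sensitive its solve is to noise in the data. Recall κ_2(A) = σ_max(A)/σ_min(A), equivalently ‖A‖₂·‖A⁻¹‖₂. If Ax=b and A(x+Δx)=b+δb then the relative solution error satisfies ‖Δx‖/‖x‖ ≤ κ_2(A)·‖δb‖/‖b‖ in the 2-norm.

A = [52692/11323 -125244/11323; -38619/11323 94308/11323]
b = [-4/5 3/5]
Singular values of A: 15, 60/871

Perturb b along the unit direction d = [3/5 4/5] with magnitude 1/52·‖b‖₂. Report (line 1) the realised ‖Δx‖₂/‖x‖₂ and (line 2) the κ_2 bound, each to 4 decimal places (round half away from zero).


σ_max = 15, σ_min = 60/871
κ_2(A) = 15 / (60/871) = 217.7500
κ_2(A)·‖δb‖/‖b‖ = 4.1875
solve Ax = b  →  x = [-0.0256 0.0615]
‖b‖₂ = 1.0000 and ‖x‖₂ = 0.0667
with δb = [0.0115 0.0154], A·Δx = δb → ‖Δx‖ = 0.2792
dividing the unrounded norms, ‖Δx‖/‖x‖ = 4.1875
so the bound is sharp here: realised error equals the bound

4.1875
4.1875


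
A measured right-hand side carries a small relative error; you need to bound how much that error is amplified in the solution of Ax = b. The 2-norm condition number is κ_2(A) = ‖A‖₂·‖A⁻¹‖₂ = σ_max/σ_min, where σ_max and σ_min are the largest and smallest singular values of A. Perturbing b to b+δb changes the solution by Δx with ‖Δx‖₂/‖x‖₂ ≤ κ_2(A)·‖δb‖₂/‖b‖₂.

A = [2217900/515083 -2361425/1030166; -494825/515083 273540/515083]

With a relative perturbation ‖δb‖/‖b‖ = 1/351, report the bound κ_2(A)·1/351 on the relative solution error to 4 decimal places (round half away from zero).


M = AᵀA = [3071940625/157828969 -1638344250/157828969; -1638344250/157828969 3495315025/631315876]. tr(M)=54612725/2184484, det(M)=15625/2184484
char-poly roots: 25 and 625/2184484
so κ_2 = √(25 / (625/2184484)) = 295.6000
worst-case relative error ≤ 295.6000 × 1/351 = 0.8422

0.8422


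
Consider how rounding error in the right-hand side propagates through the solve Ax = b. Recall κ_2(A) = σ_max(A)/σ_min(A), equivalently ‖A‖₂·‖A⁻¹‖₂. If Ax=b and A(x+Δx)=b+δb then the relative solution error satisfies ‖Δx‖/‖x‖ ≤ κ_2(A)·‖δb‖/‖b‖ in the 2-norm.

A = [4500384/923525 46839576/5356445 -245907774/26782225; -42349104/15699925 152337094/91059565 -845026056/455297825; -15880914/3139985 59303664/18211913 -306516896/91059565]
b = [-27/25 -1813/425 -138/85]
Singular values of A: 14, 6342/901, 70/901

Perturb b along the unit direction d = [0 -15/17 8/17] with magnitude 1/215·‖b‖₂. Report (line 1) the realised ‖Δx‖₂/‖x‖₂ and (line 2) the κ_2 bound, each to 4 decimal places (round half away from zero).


0.0073
0.8381

largest singular value 14, smallest 70/901
κ_2(A) = 14 / (70/901) = 180.2000
bound on ‖Δx‖/‖x‖: κ·ε = 180.2000·1/215 = 0.8381
solve Ax = b  →  x = [0.3845 27.8014 26.7992]
‖b‖ = 4.6904, ‖x‖ = 38.6169
with δb = [0.0000 -0.0192 0.0103], A·Δx = δb → ‖Δx‖ = 0.2808
realised ‖Δx‖/‖x‖ = 0.0073
so the bound overstates the realised error by a factor of ≈ 115.2641 (computed from the unrounded values)


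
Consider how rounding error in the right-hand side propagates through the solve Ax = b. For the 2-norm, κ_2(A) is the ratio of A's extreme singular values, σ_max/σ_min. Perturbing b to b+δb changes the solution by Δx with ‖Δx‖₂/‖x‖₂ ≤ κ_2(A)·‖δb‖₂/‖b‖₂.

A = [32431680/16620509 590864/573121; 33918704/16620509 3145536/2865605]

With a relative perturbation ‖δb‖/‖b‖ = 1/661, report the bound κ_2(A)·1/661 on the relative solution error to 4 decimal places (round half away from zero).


0.4080

form AᵀA = [2618659154176/328467680641 6982967771136/1642338403205; 6982967771136/1642338403205 18622403389696/8211692016025] with trace 290964990464/28414159225 and determinant 1638400/1136566369
char-poly roots: 256/25 and 160000/1136566369
κ = σ_max/σ_min = (16/5)/(400/33713) = 269.7040
perturbation bound = 269.7040·1/661 = 0.4080


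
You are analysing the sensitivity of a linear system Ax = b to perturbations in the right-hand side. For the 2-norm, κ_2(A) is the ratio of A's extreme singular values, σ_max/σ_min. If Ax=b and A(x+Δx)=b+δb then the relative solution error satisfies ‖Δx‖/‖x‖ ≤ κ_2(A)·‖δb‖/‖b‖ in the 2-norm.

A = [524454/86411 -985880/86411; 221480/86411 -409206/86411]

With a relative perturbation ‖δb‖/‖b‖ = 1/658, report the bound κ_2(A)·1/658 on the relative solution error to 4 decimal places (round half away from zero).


AᵀA = [1917783364/44182609 -3595737600/44182609; -3595737600/44182609 6742064644/44182609]; tr = 29964872/152881, det = 38416/152881
solving λ² − 29964872/152881·λ + 38416/152881 = 0 gives λ = 196, 196/152881
κ_2(A) = √(λ_max/λ_min) = √(196 / (196/152881)) = 391.0000
κ_2(A)·‖δb‖/‖b‖ = 0.5942

0.5942


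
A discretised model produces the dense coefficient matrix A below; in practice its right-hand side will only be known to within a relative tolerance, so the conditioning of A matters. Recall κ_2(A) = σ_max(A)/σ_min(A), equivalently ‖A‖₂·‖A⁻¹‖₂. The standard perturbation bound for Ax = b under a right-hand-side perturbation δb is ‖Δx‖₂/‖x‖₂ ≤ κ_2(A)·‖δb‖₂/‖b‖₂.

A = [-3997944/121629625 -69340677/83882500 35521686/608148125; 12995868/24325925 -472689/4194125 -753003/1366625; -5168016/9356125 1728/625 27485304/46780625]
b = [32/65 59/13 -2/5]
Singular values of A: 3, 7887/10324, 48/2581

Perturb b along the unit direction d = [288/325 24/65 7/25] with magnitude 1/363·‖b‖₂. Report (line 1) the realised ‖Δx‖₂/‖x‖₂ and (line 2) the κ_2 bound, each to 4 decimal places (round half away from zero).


from the listed singular values, σ₁ = 3, σ_n = 48/2581
κ_2(A) = 3 / (48/2581) = 161.3125
κ_2(A)·‖δb‖/‖b‖ = 0.4444
solve Ax = b  →  x = [81.4059 1.1461 70.4592]
‖b‖ = 4.5826, ‖x‖ = 107.6696
δb = ε·‖b‖·d = [0.0112 0.0047 0.0035]; solving A·Δx = δb gives ‖Δx‖ = 0.6788
dividing the unrounded norms, ‖Δx‖/‖x‖ = 0.0063
so the bound overstates the realised error by a factor of ≈ 70.4863 (computed from the unrounded values)

0.0063
0.4444


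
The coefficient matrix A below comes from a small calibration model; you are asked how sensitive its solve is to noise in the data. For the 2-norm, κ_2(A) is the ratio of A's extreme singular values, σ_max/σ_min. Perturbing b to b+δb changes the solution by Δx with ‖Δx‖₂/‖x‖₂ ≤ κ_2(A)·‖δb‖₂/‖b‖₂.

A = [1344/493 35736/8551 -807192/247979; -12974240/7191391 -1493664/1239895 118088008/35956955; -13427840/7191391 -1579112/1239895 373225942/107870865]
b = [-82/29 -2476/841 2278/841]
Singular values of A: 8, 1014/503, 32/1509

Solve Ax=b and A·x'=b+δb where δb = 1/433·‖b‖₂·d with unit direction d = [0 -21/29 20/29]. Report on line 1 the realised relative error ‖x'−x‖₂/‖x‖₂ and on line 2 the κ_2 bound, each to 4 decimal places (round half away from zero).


σ_max = 8, σ_min = 32/1509
κ = σ_max/σ_min = 8/(32/1509) = 377.2500
bound on ‖Δx‖/‖x‖: κ·ε = 377.2500·1/433 = 0.8712
solve Ax = b  →  x = [166.3162 -54.1849 70.5930]
‖b‖₂ = 4.8990 and ‖x‖₂ = 188.6278
with δb = [0.0000 -0.0082 0.0078], A·Δx = δb → ‖Δx‖ = 0.5335
realised ‖Δx‖/‖x‖ = 0.0028
realised/bound (from unrounded values) ≈ 0.0032

0.0028
0.8712


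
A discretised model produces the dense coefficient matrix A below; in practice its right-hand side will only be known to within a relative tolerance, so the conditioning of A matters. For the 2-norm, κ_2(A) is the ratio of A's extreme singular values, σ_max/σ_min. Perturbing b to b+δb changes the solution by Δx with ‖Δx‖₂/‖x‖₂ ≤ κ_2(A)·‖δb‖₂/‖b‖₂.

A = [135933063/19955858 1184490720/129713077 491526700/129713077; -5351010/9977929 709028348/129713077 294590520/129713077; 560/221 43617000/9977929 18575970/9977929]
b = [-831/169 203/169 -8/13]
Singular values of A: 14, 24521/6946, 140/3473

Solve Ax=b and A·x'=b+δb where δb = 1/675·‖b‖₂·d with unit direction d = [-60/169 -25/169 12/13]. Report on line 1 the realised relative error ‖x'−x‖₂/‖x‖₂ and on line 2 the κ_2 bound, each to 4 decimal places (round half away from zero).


0.0075
0.5145

σ_max = 14, σ_min = 140/3473
κ_2(A) = 14 / (140/3473) = 347.3000
perturbation bound = 347.3000·1/675 = 0.5145
solve Ax = b  →  x = [-0.8843 -9.4048 22.9557]
‖b‖ = 5.0990, ‖x‖ = 24.8233
Δx = A⁻¹·δb where δb = 1/675·5.0990·d; ‖Δx‖ = 0.1874
relative error = 0.0075
realised/bound (from unrounded values) ≈ 0.0147


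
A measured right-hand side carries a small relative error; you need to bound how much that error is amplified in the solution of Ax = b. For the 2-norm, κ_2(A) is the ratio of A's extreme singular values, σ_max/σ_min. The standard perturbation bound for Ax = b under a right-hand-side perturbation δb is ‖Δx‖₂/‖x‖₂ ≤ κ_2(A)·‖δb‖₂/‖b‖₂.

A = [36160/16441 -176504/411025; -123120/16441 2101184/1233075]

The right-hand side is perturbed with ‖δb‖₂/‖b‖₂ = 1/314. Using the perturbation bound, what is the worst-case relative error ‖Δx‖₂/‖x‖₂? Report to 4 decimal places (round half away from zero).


0.3831

form AᵀA = [16466080000/270306481 -3704599040/270306481; -3704599040/270306481 7512571456/2432758329] with trace 92627776/1447209 and determinant 409600/1447209
eigenvalues of AᵀA: λ = (tr ± √(tr²−4·det))/2 = 64, 6400/1447209
κ = σ_max/σ_min = 8/(80/1203) = 120.3000
κ_2(A)·‖δb‖/‖b‖ = 0.3831


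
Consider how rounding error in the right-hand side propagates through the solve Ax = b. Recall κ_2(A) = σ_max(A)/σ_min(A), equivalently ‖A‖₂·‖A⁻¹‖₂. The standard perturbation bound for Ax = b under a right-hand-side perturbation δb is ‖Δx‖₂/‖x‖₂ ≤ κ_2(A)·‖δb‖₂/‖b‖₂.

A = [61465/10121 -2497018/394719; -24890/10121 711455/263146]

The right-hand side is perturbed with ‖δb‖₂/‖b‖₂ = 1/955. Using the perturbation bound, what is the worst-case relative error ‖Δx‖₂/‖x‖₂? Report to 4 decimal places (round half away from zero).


0.1096

form AᵀA = [4397458325/102434641 -13849337215/307303923; -13849337215/307303923 174532009009/3687647076] with trace 395767549/4384836 and determinant 3258025/4384836
eigenvalues of AᵀA: λ = (tr ± √(tr²−4·det))/2 = 361/4, 9025/1096209
κ_2(A) = √(λ_max/λ_min) = √((361/4) / (9025/1096209)) = 104.7000
worst-case relative error ≤ 104.7000 × 1/955 = 0.1096


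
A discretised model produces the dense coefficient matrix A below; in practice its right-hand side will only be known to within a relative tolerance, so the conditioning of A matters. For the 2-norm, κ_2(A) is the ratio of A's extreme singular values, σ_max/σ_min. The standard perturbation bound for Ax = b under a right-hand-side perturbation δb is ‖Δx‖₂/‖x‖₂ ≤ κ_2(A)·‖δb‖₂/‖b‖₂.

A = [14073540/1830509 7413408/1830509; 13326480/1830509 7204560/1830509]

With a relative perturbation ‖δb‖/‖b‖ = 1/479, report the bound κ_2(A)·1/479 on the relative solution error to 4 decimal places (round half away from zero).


0.3876

form AᵀA = [446682042000/3984260641 238221544320/3984260641; 238221544320/3984260641 127068136704/3984260641] with trace 1985294736/13786369 and determinant 8294400/13786369
solving λ² − 1985294736/13786369·λ + 8294400/13786369 = 0 gives λ = 144, 57600/13786369
σ_max=√144=12, σ_min=√(57600/13786369)=(240/3713) → κ = 185.6500
bound on ‖Δx‖/‖x‖: κ·ε = 185.6500·1/479 = 0.3876


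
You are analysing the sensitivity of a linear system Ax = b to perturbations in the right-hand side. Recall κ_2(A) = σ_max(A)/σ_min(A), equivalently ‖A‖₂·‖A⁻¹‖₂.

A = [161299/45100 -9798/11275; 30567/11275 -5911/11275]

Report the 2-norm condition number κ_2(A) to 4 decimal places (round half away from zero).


44.0000

AᵀA = [1638673249/81360400 -1842507/406802; -1842507/406802 5237629/5085025]; tr = 1024673/48400, det = 279841/1210000
char-poly roots: 529/25 and 529/48400
so κ_2 = √((529/25) / (529/48400)) = 44.0000


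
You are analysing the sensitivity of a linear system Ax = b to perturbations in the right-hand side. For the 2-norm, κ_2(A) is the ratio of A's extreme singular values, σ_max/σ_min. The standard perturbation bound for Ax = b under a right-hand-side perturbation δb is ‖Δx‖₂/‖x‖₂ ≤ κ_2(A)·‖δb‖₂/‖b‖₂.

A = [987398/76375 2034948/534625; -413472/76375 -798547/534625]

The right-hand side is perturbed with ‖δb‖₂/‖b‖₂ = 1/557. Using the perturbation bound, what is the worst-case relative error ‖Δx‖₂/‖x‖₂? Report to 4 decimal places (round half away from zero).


AᵀA = [6780555652/34515625 13843079352/241609375; 13843079352/241609375 28276276177/1691265625]; tr = 115367521/541205, det = 113592964/67650625
char-poly roots: 5329/25 and 21316/2706025
κ = σ_max/σ_min = (73/5)/(146/1645) = 164.5000
κ_2(A)·‖δb‖/‖b‖ = 0.2953

0.2953


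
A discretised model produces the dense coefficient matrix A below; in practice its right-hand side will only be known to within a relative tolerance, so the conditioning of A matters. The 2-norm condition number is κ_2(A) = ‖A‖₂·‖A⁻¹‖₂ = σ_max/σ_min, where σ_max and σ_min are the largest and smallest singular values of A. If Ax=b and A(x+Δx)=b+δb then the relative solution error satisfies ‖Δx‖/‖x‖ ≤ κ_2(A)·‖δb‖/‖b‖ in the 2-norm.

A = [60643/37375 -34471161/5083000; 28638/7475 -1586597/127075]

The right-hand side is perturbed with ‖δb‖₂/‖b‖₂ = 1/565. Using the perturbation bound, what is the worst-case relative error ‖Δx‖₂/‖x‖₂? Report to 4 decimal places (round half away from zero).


0.0677

M = AᵀA = [24180949549/1396890625 -657519270219/11175125000; -657519270219/11175125000 18048183409489/89401000000]. tr(M)=31353222689/143041600, det(M)=46854025/1430416
eigenvalues of AᵀA: λ = (tr ± √(tr²−4·det))/2 = 5476/25, 855625/5721664
κ = σ_max/σ_min = (74/5)/(925/2392) = 38.2720
bound on ‖Δx‖/‖x‖: κ·ε = 38.2720·1/565 = 0.0677


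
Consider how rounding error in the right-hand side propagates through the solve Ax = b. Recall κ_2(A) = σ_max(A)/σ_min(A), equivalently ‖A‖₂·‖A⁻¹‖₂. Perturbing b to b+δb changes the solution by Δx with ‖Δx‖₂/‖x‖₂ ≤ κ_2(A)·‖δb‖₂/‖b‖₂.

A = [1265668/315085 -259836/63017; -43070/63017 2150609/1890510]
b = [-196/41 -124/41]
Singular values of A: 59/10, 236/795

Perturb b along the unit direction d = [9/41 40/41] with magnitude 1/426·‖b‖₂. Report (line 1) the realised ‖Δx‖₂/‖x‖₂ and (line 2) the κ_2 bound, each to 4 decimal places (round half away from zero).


largest singular value 59/10, smallest 236/795
κ_2(A) = (59/10) / (236/795) = 19.8750
worst-case relative error ≤ 19.8750 × 1/426 = 0.0467
solve Ax = b  →  x = [-10.2250 -8.8019]
2-norm of b is 5.6569; of x, 13.4916
re-solving with b+δb shifts x by Δx of norm 0.0447
realised ‖Δx‖/‖x‖ = 0.0033
so the bound overstates the realised error by a factor of ≈ 14.0715 (computed from the unrounded values)

0.0033
0.0467


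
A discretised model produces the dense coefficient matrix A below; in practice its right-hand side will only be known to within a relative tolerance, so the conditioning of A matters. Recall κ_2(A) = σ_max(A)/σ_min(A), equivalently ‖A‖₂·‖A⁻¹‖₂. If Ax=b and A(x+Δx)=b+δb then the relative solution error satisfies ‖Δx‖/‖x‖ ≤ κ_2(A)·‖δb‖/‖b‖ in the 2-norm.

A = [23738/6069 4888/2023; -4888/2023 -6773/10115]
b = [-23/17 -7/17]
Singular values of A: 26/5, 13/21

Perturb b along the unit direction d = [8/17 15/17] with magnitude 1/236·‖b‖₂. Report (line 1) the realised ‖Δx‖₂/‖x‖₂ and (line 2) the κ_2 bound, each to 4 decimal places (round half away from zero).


0.0060
0.0356

from the listed singular values, σ₁ = 26/5, σ_n = 13/21
κ = σ_max/σ_min = (26/5)/(13/21) = 8.4000
worst-case relative error ≤ 8.4000 × 1/236 = 0.0356
solve Ax = b  →  x = [0.5905 -1.5158]
‖b‖ = 1.4142, ‖x‖ = 1.6268
Δx = A⁻¹·δb where δb = 1/236·1.4142·d; ‖Δx‖ = 0.0097
dividing the unrounded norms, ‖Δx‖/‖x‖ = 0.0060
realised/bound (from unrounded values) ≈ 0.1672


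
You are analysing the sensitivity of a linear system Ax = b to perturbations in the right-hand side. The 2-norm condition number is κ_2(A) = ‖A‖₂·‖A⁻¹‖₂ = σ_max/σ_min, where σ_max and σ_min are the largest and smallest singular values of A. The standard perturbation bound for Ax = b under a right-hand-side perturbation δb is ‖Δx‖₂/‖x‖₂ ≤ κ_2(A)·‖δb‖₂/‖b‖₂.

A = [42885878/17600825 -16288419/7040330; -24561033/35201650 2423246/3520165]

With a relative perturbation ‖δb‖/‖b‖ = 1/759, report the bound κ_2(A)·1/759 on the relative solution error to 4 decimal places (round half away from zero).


0.2559

M = AᵀA = [12736061550961/1982649860356 -3032242300080/495662465089; -3032242300080/495662465089 11552043129025/1982649860356]. tr(M)=14440014673/1178745458, det(M)=37515625/9429963664
char-poly roots: 49/4 and 765625/2357490916
σ_max=√(49/4)=(7/2), σ_min=√(765625/2357490916)=(875/48554) → κ = 194.2160
κ_2(A)·‖δb‖/‖b‖ = 0.2559


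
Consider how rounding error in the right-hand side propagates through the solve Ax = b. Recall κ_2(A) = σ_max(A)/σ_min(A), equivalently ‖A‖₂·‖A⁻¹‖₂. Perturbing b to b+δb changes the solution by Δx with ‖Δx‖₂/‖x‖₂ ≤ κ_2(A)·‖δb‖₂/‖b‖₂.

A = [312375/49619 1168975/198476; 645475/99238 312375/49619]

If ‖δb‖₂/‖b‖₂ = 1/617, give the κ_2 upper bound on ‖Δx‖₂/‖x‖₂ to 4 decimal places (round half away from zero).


form AᵀA = [959513125/11710084 913696875/11710084; 913696875/11710084 3481275625/46840336] with trace 8703125/55696 and determinant 390625/222784
solving λ² − 8703125/55696·λ + 390625/222784 = 0 gives λ = 625/4, 625/55696
κ_2(A) = √(λ_max/λ_min) = √((625/4) / (625/55696)) = 118.0000
κ_2(A)·‖δb‖/‖b‖ = 0.1912

0.1912


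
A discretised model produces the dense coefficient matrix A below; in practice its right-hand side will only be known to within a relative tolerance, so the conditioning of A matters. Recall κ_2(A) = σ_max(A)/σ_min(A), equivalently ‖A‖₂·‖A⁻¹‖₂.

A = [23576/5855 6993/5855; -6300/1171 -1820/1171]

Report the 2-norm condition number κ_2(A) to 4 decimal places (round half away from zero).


M = AᵀA = [1548077776/34281025 451516968/34281025; 451516968/34281025 131712049/34281025]. tr(M)=67191593/1371241, det(M)=38416/1371241
eigenvalues of AᵀA: λ = (tr ± √(tr²−4·det))/2 = 49, 784/1371241
κ_2(A) = √(λ_max/λ_min) = √(49 / (784/1371241)) = 292.7500

292.7500


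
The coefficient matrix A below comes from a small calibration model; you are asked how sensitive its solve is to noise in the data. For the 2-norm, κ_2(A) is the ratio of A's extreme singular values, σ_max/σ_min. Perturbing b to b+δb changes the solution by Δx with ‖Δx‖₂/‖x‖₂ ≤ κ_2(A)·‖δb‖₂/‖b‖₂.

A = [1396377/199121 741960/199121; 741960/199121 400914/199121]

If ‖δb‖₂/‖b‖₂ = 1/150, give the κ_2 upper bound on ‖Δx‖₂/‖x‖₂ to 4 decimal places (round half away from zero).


2.2967

M = AᵀA = [8651810961/137194369 4614249240/137194369; 4614249240/137194369 2461026564/137194369]. tr(M)=38452725/474721, det(M)=26244/474721
char-poly roots: 81 and 324/474721
so κ_2 = √(81 / (324/474721)) = 344.5000
perturbation bound = 344.5000·1/150 = 2.2967


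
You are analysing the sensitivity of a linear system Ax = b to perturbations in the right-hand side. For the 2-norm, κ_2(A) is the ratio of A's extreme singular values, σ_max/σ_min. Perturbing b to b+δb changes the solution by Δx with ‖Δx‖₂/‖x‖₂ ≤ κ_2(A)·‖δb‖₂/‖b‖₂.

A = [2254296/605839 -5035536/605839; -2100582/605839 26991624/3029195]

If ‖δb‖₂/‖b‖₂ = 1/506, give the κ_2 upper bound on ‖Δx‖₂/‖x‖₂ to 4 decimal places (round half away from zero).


0.0794

AᵀA = [11289292740/436433881 -134906138928/2182169405; -134906138928/2182169405 1620051529536/10910847025]; tr = 11256117444/64561225, det = 1214383104/64561225
λ_max, λ_min = (11256117444/64561225 ± √126386571669866923536/4168151773500625)/2 = 4356/25, 278784/2582449
κ_2(A) = √(λ_max/λ_min) = √((4356/25) / (278784/2582449)) = 40.1750
perturbation bound = 40.1750·1/506 = 0.0794


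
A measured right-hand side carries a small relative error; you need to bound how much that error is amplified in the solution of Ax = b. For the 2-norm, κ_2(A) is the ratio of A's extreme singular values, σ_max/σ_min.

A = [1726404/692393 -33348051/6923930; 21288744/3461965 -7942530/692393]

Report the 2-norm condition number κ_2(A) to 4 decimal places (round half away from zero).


M = AᵀA = [3122617694544/70918353025 -1170843740838/14183670605; -1170843740838/14183670605 43908111157329/283673412100]. tr(M)=39030160509/196313780, det(M)=6324066576/6134805625
λ_max, λ_min = (39030160509/196313780 ± √38079862929431158581729/963477505447210000)/2 = 19881/100, 1272384/245392225
κ = σ_max/σ_min = (141/10)/(1128/15665) = 195.8125

195.8125


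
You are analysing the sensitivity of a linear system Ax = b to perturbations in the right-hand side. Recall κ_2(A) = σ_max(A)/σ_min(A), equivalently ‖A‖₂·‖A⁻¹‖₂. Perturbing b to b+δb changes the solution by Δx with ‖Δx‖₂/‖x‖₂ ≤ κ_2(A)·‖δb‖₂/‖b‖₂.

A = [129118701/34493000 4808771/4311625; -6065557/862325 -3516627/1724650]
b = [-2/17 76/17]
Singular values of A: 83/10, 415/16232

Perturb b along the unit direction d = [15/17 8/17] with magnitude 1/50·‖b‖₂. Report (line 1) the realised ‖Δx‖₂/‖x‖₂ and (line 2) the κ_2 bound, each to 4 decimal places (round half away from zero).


σ_max = 83/10, σ_min = 415/16232
κ_2(A) = (83/10) / (415/16232) = 324.6400
worst-case relative error ≤ 324.6400 × 1/50 = 6.4928
solve Ax = b  →  x = [-22.3661 74.9625]
‖b‖ = 4.4721, ‖x‖ = 78.2280
re-solving with b+δb shifts x by Δx of norm 3.4984
dividing the unrounded norms, ‖Δx‖/‖x‖ = 0.0447
so the bound overstates the realised error by a factor of ≈ 145.1862 (computed from the unrounded values)

0.0447
6.4928


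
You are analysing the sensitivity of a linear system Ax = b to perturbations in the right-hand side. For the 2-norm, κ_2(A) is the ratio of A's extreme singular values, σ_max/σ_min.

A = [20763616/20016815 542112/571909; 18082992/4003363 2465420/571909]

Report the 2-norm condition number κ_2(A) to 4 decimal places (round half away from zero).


form AᵀA = [5119567365376/238353886225 139302234432/6810111035; 139302234432/6810111035 3790708624/194574601] with trace 11609019536/283417225 and determinant 409600/11336689
char-poly roots: 1024/25 and 10000/11336689
κ_2(A) = √(λ_max/λ_min) = √((1024/25) / (10000/11336689)) = 215.4880

215.4880


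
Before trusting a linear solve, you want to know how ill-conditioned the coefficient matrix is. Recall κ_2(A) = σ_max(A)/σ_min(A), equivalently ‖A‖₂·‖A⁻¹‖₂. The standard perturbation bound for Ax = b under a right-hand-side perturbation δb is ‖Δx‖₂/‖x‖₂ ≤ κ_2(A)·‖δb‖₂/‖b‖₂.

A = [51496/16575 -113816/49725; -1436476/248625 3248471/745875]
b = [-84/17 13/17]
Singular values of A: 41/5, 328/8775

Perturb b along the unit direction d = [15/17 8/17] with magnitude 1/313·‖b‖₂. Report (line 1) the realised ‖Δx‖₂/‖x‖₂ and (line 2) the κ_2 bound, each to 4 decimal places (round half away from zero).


σ_max = 41/5, σ_min = 328/8775
condition number: (41/5) ÷ (328/8775) = 219.3750
bound on ‖Δx‖/‖x‖: κ·ε = 219.3750·1/313 = 0.7009
solve Ax = b  →  x = [-64.5000 -85.3902]
‖b‖ = 5.0000, ‖x‖ = 107.0128
Δx = A⁻¹·δb where δb = 1/313·5.0000·d; ‖Δx‖ = 0.4274
dividing the unrounded norms, ‖Δx‖/‖x‖ = 0.0040
tightness: 0.0040 against a bound of 0.7009 (unrounded ratio ≈ 0.0057)

0.0040
0.7009


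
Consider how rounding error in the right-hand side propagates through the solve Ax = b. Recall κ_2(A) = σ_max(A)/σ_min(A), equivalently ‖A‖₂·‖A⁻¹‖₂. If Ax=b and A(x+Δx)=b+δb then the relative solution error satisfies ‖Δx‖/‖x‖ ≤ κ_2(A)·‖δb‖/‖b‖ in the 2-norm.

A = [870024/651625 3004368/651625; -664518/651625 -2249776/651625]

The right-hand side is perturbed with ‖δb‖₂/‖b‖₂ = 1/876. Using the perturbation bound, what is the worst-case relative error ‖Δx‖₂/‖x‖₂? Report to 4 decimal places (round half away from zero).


AᵀA = [47941037316/16984605625 164355556512/16984605625; 164355556512/16984605625 563508765184/16984605625]; tr = 978319684/27175369, det = 230400/27175369
char-poly roots: 36 and 6400/27175369
κ_2(A) = √(λ_max/λ_min) = √(36 / (6400/27175369)) = 390.9750
worst-case relative error ≤ 390.9750 × 1/876 = 0.4463

0.4463


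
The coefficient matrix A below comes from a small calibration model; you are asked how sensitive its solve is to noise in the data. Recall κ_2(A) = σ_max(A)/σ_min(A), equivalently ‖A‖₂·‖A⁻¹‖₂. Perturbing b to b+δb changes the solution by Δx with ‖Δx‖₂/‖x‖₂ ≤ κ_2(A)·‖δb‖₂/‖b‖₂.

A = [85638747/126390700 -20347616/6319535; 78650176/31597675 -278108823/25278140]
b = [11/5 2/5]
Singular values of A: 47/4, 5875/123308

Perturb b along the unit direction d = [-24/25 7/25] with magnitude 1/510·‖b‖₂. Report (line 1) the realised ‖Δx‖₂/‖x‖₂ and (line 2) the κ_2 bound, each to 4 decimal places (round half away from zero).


σ_max = 47/4, σ_min = 5875/123308
condition number: (47/4) ÷ (5875/123308) = 246.6160
κ_2(A)·‖δb‖/‖b‖ = 0.4836
solve Ax = b  →  x = [-40.9347 -9.2975]
‖b‖₂ = 2.2361 and ‖x‖₂ = 41.9773
Δx = A⁻¹·δb where δb = 1/510·2.2361·d; ‖Δx‖ = 0.0920
realised ‖Δx‖/‖x‖ = 0.0022
so the bound overstates the realised error by a factor of ≈ 220.5805 (computed from the unrounded values)

0.0022
0.4836


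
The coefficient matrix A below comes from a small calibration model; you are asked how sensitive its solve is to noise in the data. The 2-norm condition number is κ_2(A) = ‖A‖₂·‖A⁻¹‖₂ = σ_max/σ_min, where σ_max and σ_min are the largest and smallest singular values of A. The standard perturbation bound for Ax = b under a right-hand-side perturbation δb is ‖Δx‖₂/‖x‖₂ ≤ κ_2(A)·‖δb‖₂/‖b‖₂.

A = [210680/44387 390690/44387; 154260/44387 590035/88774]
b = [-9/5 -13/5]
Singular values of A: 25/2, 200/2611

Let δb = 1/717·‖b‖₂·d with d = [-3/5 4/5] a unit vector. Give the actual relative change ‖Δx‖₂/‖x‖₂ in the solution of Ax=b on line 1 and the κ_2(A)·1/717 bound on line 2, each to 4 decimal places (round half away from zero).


0.0044
0.2276

largest singular value 25/2, smallest 200/2611
condition number: (25/2) ÷ (200/2611) = 163.1875
κ_2(A)·‖δb‖/‖b‖ = 0.2276
solve Ax = b  →  x = [11.4062 -6.3553]
‖b‖₂ = 3.1623 and ‖x‖₂ = 13.0572
re-solving with b+δb shifts x by Δx of norm 0.0576
relative error = 0.0044
so the bound overstates the realised error by a factor of ≈ 51.6131 (computed from the unrounded values)


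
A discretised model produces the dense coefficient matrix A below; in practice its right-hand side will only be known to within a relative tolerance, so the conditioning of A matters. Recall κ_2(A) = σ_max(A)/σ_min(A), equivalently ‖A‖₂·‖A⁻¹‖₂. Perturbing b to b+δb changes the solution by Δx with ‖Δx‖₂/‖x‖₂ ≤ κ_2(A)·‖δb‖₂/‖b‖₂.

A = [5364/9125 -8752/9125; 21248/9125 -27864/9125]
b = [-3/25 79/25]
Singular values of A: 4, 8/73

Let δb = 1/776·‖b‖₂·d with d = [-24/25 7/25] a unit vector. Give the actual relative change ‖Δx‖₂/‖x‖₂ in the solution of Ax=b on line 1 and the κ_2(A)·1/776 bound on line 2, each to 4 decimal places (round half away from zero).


from the listed singular values, σ₁ = 4, σ_n = 8/73
condition number: 4 ÷ (8/73) = 36.5000
bound on ‖Δx‖/‖x‖: κ·ε = 36.5000·1/776 = 0.0470
solve Ax = b  →  x = [7.7500 4.8750]
‖b‖₂ = 3.1623 and ‖x‖₂ = 9.1558
re-solving with b+δb shifts x by Δx of norm 0.0372
realised ‖Δx‖/‖x‖ = 0.0041
tightness: 0.0041 against a bound of 0.0470 (unrounded ratio ≈ 0.0863)

0.0041
0.0470
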